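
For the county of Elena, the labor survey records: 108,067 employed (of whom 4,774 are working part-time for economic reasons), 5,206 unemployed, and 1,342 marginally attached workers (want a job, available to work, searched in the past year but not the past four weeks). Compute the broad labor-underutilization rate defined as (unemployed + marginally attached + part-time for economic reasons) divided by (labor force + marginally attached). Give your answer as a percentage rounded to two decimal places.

Broad underutilization rate ≈ 9.88%.

Labor force = 108,067 + 5,206 = 113,273.
Numerator = 5,206 + 1,342 + 4,774 = 11,322.
Denominator = 113,273 + 1,342 = 114,615.
Broad rate = 11,322 / 114,615 = 9.88%.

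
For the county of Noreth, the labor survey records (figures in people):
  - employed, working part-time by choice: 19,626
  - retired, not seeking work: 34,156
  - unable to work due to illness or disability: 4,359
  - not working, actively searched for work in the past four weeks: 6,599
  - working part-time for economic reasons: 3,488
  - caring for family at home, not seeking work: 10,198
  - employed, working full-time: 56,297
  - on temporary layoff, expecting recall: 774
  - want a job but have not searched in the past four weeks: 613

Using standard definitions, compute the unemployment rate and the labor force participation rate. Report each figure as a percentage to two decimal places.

Unemployment rate ≈ 8.50%; labor force participation rate ≈ 63.76%.

Employed = 19,626 + 3,488 + 56,297 = 79,411 (anyone who worked, including part-time for economic reasons, counts as employed).
Unemployed = 6,599 + 774 = 7,373 (jobless and actively searching, or on temporary layoff).
Labor force = 79,411 + 7,373 = 86,784.
Not in labor force = 34,156 + 4,359 + 10,198 + 613 = 49,326 (those not working and not actively searching are outside the labor force — including those who want a job but have given up searching).
Civilian working-age population = 86,784 + 49,326 = 136,110.
Unemployment rate = 7,373 / 86,784 = 8.50%.
Labor force participation rate = 86,784 / 136,110 = 63.76%.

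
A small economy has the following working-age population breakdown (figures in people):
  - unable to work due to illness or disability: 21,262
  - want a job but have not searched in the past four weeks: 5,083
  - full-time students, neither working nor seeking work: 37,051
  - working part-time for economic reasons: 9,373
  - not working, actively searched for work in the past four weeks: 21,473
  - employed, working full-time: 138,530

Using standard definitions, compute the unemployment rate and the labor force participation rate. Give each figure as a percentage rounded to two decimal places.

Employed = 9,373 + 138,530 = 147,903 (anyone who worked, including part-time for economic reasons, counts as employed).
Unemployed = 21,473.
Labor force = 147,903 + 21,473 = 169,376.
Not in labor force = 21,262 + 5,083 + 37,051 = 63,396 (those not working and not actively searching are outside the labor force — including those who want a job but have given up searching).
Civilian working-age population = 169,376 + 63,396 = 232,772.
Unemployment rate = 21,473 / 169,376 = 12.68%.
Labor force participation rate = 169,376 / 232,772 = 72.76%.

Unemployment rate ≈ 12.68%; labor force participation rate ≈ 72.76%.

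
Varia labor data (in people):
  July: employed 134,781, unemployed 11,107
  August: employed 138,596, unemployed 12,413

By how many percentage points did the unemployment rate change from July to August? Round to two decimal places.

July: labor force = 134,781 + 11,107 = 145,888; u = 11,107/145,888 = 7.61%.
August: labor force = 138,596 + 12,413 = 151,009; u = 12,413/151,009 = 8.22%.
Change = 8.22% − 7.61% = +0.61 pp.

The unemployment rate changed by +0.61 percentage points.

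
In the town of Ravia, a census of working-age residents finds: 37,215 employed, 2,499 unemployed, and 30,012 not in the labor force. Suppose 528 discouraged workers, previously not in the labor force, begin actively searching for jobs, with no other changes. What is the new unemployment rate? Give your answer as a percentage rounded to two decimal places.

New unemployment rate ≈ 7.52%.

Initially, labor force = 37,215 + 2,499 = 39,714, so u = 2,499/39,714 = 6.29%.
After the change, unemployed and labor force both rise by 528 → E = 37,215, U = 3,027, labor force = 40,242.
New unemployment rate = 3,027 / 40,242 = 7.52%.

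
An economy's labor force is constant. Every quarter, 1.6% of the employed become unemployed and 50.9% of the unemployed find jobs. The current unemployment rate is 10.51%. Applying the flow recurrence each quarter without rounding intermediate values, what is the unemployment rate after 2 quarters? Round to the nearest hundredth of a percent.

With a fixed labor force, u_{t+1} = u_t + s·(1−u_t) − f·u_t = u_t·(1−s−f) + s.
Here 1−s−f = 0.475 and s = 0.016.
u_1 = 0.105100 × 0.475 + 0.016 = 0.065922.
u_2 = 0.065922 × 0.475 + 0.016 = 0.047313.

Unemployment rate after two quarters ≈ 4.73%.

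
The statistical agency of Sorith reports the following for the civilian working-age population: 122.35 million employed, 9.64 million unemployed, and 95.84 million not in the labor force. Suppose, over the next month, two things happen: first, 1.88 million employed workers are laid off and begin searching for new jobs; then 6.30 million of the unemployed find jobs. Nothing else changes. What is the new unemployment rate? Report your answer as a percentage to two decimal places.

Initially, labor force = 122.35 + 9.64 = 131.99 million, so u = 9.64/131.99 = 7.30%.
After the first change, employed falls and unemployed rises by 1.88; labor force unchanged → E = 120.47, U = 11.52, labor force = 131.99 million.
After the second change, unemployed falls and employed rises by 6.30; labor force unchanged → E = 126.77, U = 5.22, labor force = 131.99 million.
New unemployment rate = 5.22 / 131.99 = 3.95%.

New unemployment rate ≈ 3.95%.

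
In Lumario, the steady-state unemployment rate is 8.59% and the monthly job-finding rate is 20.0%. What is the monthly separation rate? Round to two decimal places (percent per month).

From u* = s/(s+f): s = u·f/(1−u).
s = 0.0859 × 20.0 / (1 − 0.0859) = 1.7180 / 0.9141 ≈ 1.88% per month.

Separation rate ≈ 1.88% per month.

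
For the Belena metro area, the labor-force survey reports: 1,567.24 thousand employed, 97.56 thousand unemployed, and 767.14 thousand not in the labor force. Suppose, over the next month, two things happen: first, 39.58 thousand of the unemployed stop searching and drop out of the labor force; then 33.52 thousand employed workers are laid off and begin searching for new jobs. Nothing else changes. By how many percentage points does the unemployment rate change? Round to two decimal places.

The unemployment rate changes by −0.23 percentage points.

Initially, labor force = 1,567.24 + 97.56 = 1,664.80 thousand, so u = 97.56/1,664.80 = 5.86%.
After the first change, unemployed and labor force both fall by 39.58 → E = 1,567.24, U = 57.98, labor force = 1,625.22 thousand.
After the second change, employed falls and unemployed rises by 33.52; labor force unchanged → E = 1,533.72, U = 91.50, labor force = 1,625.22 thousand.
New unemployment rate = 91.50 / 1,625.22 = 5.63%.
Change = 5.63% − 5.86% = −0.23 percentage points.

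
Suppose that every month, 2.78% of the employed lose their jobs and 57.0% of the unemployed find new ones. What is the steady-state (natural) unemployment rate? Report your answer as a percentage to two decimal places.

Steady-state unemployment rate ≈ 4.65%.

At steady state the flows balance: s·E = f·U, so U/(E+U) = s/(s+f).
u* = 2.78 / (2.78 + 57.0) = 2.78 / 59.78 = 4.65%.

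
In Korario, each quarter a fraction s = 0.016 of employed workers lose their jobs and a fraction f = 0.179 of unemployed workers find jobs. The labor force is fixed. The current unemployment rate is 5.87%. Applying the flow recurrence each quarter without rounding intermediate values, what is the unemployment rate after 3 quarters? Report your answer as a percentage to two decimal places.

With a fixed labor force, u_{t+1} = u_t + s·(1−u_t) − f·u_t = u_t·(1−s−f) + s.
Here 1−s−f = 0.805 and s = 0.016.
u_1 = 0.058700 × 0.805 + 0.016 = 0.063254.
u_2 = 0.063254 × 0.805 + 0.016 = 0.066919.
u_3 = 0.066919 × 0.805 + 0.016 = 0.069870.

Unemployment rate after three quarters ≈ 6.99%.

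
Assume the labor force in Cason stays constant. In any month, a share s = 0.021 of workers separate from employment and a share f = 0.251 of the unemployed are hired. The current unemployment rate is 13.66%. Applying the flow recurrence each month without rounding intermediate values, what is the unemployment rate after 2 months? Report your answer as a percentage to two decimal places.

Unemployment rate after two months ≈ 10.87%.

With a fixed labor force, u_{t+1} = u_t + s·(1−u_t) − f·u_t = u_t·(1−s−f) + s.
Here 1−s−f = 0.728 and s = 0.021.
u_1 = 0.136600 × 0.728 + 0.021 = 0.120445.
u_2 = 0.120445 × 0.728 + 0.021 = 0.108684.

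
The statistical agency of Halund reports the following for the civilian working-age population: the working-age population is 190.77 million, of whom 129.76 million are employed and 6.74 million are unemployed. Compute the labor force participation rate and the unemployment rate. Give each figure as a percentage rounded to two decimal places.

Labor force participation rate ≈ 71.55%; unemployment rate ≈ 4.94%.

Labor force = employed + unemployed = 129.76 + 6.74 = 136.50 million.
Unemployment rate = 6.74 / 136.50 = 4.94%.
Labor force participation rate = 136.50 / 190.77 = 71.55%.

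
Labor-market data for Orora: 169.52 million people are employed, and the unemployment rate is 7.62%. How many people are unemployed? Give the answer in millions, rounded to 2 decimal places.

About 13.98 million are unemployed.

Let U be the number unemployed. The labor force is E + U, and U/(E+U) = 0.0762.
So U = 0.0762 × 169.52 / (1 − 0.0762) = 12.9174 / 0.9238 ≈ 13.98 million.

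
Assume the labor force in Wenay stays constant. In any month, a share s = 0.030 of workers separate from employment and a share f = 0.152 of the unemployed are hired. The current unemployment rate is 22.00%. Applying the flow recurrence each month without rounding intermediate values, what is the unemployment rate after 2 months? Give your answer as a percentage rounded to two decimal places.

Unemployment rate after two months ≈ 20.17%.

With a fixed labor force, u_{t+1} = u_t + s·(1−u_t) − f·u_t = u_t·(1−s−f) + s.
Here 1−s−f = 0.818 and s = 0.030.
u_1 = 0.220000 × 0.818 + 0.030 = 0.209960.
u_2 = 0.209960 × 0.818 + 0.030 = 0.201747.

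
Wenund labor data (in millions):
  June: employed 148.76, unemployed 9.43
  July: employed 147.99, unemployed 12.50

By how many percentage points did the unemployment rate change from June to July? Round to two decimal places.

The unemployment rate changed by +1.83 percentage points.

June: labor force = 148.76 + 9.43 = 158.19; u = 9.43/158.19 = 5.96%.
July: labor force = 147.99 + 12.50 = 160.49; u = 12.50/160.49 = 7.79%.
Change = 7.79% − 5.96% = +1.83 pp.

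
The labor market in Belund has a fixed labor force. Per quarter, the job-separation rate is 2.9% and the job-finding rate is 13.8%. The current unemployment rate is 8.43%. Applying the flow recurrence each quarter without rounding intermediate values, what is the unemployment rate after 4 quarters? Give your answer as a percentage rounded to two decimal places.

With a fixed labor force, u_{t+1} = u_t + s·(1−u_t) − f·u_t = u_t·(1−s−f) + s.
Here 1−s−f = 0.833 and s = 0.029.
u_1 = 0.084300 × 0.833 + 0.029 = 0.099222.
u_2 = 0.099222 × 0.833 + 0.029 = 0.111652.
u_3 = 0.111652 × 0.833 + 0.029 = 0.122006.
u_4 = 0.122006 × 0.833 + 0.029 = 0.130631.

Unemployment rate after four quarters ≈ 13.06%.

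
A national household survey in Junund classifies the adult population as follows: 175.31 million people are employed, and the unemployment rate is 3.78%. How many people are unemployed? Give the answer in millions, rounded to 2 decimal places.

Let U be the number unemployed. The labor force is E + U, and U/(E+U) = 0.0378.
So U = 0.0378 × 175.31 / (1 − 0.0378) = 6.6267 / 0.9622 ≈ 6.89 million.

About 6.89 million are unemployed.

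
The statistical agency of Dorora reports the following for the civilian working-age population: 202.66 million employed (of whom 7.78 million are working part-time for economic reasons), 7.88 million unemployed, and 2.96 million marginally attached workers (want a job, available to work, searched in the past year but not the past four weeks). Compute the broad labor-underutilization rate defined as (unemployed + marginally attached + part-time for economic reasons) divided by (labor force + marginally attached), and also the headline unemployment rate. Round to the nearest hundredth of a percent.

Labor force = 202.66 + 7.88 = 210.54 million.
Numerator = 7.88 + 2.96 + 7.78 = 18.62 million.
Denominator = 210.54 + 2.96 = 213.50 million.
Broad rate = 18.62 / 213.50 = 8.72%.
Headline unemployment rate = 7.88 / 210.54 = 3.74%.

Broad underutilization rate ≈ 8.72%; headline unemployment rate ≈ 3.74%.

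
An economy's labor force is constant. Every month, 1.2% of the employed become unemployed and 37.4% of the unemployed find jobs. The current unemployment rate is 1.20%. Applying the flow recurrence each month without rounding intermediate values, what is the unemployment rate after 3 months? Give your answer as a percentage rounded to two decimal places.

Unemployment rate after three months ≈ 2.67%.

With a fixed labor force, u_{t+1} = u_t + s·(1−u_t) − f·u_t = u_t·(1−s−f) + s.
Here 1−s−f = 0.614 and s = 0.012.
u_1 = 0.012000 × 0.614 + 0.012 = 0.019368.
u_2 = 0.019368 × 0.614 + 0.012 = 0.023892.
u_3 = 0.023892 × 0.614 + 0.012 = 0.026670.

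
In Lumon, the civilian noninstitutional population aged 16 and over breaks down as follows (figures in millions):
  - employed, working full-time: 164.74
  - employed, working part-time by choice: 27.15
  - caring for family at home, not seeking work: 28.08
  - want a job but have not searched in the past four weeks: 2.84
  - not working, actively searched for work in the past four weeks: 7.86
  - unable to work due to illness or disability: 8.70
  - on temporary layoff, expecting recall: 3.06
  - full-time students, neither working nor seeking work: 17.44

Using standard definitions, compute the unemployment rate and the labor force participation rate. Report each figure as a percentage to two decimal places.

Employed = 164.74 + 27.15 = 191.89 million.
Unemployed = 7.86 + 3.06 = 10.92 million (jobless and actively searching, or on temporary layoff).
Labor force = 191.89 + 10.92 = 202.81 million.
Not in labor force = 28.08 + 2.84 + 8.70 + 17.44 = 57.06 million (those not working and not actively searching are outside the labor force — including those who want a job but have given up searching).
Civilian working-age population = 202.81 + 57.06 = 259.87 million.
Unemployment rate = 10.92 / 202.81 = 5.38%.
Labor force participation rate = 202.81 / 259.87 = 78.04%.

Unemployment rate ≈ 5.38%; labor force participation rate ≈ 78.04%.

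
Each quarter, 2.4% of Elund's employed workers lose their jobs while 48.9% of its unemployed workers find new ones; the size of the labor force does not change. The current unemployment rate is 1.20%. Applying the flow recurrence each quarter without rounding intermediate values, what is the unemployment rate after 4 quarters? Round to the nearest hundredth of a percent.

Unemployment rate after four quarters ≈ 4.48%.

With a fixed labor force, u_{t+1} = u_t + s·(1−u_t) − f·u_t = u_t·(1−s−f) + s.
Here 1−s−f = 0.487 and s = 0.024.
u_1 = 0.012000 × 0.487 + 0.024 = 0.029844.
u_2 = 0.029844 × 0.487 + 0.024 = 0.038534.
u_3 = 0.038534 × 0.487 + 0.024 = 0.042766.
u_4 = 0.042766 × 0.487 + 0.024 = 0.044827.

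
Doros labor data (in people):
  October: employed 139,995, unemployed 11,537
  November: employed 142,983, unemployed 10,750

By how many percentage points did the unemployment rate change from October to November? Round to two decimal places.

October: labor force = 139,995 + 11,537 = 151,532; u = 11,537/151,532 = 7.61%.
November: labor force = 142,983 + 10,750 = 153,733; u = 10,750/153,733 = 6.99%.
Change = 6.99% − 7.61% = −0.62 pp.

The unemployment rate changed by −0.62 percentage points.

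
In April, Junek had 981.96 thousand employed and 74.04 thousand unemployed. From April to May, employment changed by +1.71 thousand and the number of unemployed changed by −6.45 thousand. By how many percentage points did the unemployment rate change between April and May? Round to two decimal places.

April: labor force = 981.96 + 74.04 = 1,056.00; u = 74.04/1,056.00 = 7.01%.
May: labor force = 983.67 + 67.59 = 1,051.26; u = 67.59/1,051.26 = 6.43%.
Change = 6.43% − 7.01% = −0.58 pp.

The unemployment rate changed by −0.58 percentage points.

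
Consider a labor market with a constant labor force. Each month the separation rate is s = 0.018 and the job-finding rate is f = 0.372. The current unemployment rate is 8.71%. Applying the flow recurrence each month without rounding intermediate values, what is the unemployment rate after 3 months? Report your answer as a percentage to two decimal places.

Unemployment rate after three months ≈ 5.54%.

With a fixed labor force, u_{t+1} = u_t + s·(1−u_t) − f·u_t = u_t·(1−s−f) + s.
Here 1−s−f = 0.610 and s = 0.018.
u_1 = 0.087100 × 0.610 + 0.018 = 0.071131.
u_2 = 0.071131 × 0.610 + 0.018 = 0.061390.
u_3 = 0.061390 × 0.610 + 0.018 = 0.055448.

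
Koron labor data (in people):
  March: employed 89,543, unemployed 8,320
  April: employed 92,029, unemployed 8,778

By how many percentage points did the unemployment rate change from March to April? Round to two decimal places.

March: labor force = 89,543 + 8,320 = 97,863; u = 8,320/97,863 = 8.50%.
April: labor force = 92,029 + 8,778 = 100,807; u = 8,778/100,807 = 8.71%.
Change = 8.71% − 8.50% = +0.21 pp.

The unemployment rate changed by +0.21 percentage points.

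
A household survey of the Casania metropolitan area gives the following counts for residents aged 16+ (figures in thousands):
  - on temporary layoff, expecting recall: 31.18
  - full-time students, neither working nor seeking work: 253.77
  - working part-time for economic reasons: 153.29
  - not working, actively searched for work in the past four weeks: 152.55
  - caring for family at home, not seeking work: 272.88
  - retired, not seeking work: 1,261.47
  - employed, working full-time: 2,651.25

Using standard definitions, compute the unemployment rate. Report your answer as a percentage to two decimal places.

Unemployment rate ≈ 6.15%.

Employed = 153.29 + 2,651.25 = 2,804.54 thousand (anyone who worked, including part-time for economic reasons, counts as employed).
Unemployed = 31.18 + 152.55 = 183.73 thousand (jobless and actively searching, or on temporary layoff).
Labor force = 2,804.54 + 183.73 = 2,988.27 thousand.
Unemployment rate = 183.73 / 2,988.27 = 6.15%.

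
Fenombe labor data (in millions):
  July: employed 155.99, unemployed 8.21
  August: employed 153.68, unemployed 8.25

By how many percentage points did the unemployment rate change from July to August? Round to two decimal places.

July: labor force = 155.99 + 8.21 = 164.20; u = 8.21/164.20 = 5.00%.
August: labor force = 153.68 + 8.25 = 161.93; u = 8.25/161.93 = 5.09%.
Change = 5.09% − 5.00% = +0.09 pp.

The unemployment rate changed by +0.09 percentage points.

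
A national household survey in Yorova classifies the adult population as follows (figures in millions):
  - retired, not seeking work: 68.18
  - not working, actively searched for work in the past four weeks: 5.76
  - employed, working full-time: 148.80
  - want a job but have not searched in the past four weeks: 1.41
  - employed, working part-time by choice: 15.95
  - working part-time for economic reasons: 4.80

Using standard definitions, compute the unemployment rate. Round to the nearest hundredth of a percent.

Unemployment rate ≈ 3.29%.

Employed = 148.80 + 15.95 + 4.80 = 169.55 million (anyone who worked, including part-time for economic reasons, counts as employed).
Unemployed = 5.76 million.
Labor force = 169.55 + 5.76 = 175.31 million.
Unemployment rate = 5.76 / 175.31 = 3.29%.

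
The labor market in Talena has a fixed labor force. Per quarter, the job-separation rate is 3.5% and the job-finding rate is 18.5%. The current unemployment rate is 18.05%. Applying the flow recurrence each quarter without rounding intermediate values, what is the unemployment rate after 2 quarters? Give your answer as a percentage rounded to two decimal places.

With a fixed labor force, u_{t+1} = u_t + s·(1−u_t) − f·u_t = u_t·(1−s−f) + s.
Here 1−s−f = 0.780 and s = 0.035.
u_1 = 0.180500 × 0.780 + 0.035 = 0.175790.
u_2 = 0.175790 × 0.780 + 0.035 = 0.172116.

Unemployment rate after two quarters ≈ 17.21%.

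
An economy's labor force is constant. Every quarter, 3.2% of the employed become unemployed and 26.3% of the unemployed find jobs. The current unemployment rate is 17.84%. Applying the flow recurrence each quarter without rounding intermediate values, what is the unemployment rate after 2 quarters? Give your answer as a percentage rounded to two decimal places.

With a fixed labor force, u_{t+1} = u_t + s·(1−u_t) − f·u_t = u_t·(1−s−f) + s.
Here 1−s−f = 0.705 and s = 0.032.
u_1 = 0.178400 × 0.705 + 0.032 = 0.157772.
u_2 = 0.157772 × 0.705 + 0.032 = 0.143229.

Unemployment rate after two quarters ≈ 14.32%.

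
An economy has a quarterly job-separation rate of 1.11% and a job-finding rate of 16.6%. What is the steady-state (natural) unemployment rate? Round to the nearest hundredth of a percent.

At steady state the flows balance: s·E = f·U, so U/(E+U) = s/(s+f).
u* = 1.11 / (1.11 + 16.6) = 1.11 / 17.71 = 6.27%.

Steady-state unemployment rate ≈ 6.27%.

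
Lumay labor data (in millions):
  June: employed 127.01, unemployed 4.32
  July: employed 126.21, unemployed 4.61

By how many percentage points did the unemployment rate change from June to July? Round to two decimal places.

The unemployment rate changed by +0.23 percentage points.

June: labor force = 127.01 + 4.32 = 131.33; u = 4.32/131.33 = 3.29%.
July: labor force = 126.21 + 4.61 = 130.82; u = 4.61/130.82 = 3.52%.
Change = 3.52% − 3.29% = +0.23 pp.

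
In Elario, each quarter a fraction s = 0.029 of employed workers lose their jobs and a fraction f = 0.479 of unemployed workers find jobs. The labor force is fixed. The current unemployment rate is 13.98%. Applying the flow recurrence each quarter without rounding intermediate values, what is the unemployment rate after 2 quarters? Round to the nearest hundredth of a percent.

With a fixed labor force, u_{t+1} = u_t + s·(1−u_t) − f·u_t = u_t·(1−s−f) + s.
Here 1−s−f = 0.492 and s = 0.029.
u_1 = 0.139800 × 0.492 + 0.029 = 0.097782.
u_2 = 0.097782 × 0.492 + 0.029 = 0.077109.

Unemployment rate after two quarters ≈ 7.71%.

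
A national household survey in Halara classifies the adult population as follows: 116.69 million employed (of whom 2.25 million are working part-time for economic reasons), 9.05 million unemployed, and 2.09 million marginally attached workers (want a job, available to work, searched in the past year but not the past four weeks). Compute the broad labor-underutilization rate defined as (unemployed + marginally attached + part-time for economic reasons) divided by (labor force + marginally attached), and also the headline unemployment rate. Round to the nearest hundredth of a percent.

Labor force = 116.69 + 9.05 = 125.74 million.
Numerator = 9.05 + 2.09 + 2.25 = 13.39 million.
Denominator = 125.74 + 2.09 = 127.83 million.
Broad rate = 13.39 / 127.83 = 10.47%.
Headline unemployment rate = 9.05 / 125.74 = 7.20%.

Broad underutilization rate ≈ 10.47%; headline unemployment rate ≈ 7.20%.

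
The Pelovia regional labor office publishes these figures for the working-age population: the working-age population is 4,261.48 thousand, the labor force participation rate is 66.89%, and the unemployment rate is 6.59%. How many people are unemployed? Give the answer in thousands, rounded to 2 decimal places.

Labor force = 0.6689 × 4,261.48 = 2,850.50 thousand.
Unemployed = 0.0659 × 2,850.50 ≈ 187.85 thousand.

About 187.85 thousand are unemployed.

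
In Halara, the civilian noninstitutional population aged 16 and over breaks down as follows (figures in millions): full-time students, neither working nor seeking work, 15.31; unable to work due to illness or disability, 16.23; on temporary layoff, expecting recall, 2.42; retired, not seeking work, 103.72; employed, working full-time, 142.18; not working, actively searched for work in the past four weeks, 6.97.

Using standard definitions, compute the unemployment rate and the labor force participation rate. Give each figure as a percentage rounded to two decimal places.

Unemployment rate ≈ 6.20%; labor force participation rate ≈ 52.84%.

Employed = 142.18 million.
Unemployed = 2.42 + 6.97 = 9.39 million (jobless and actively searching, or on temporary layoff).
Labor force = 142.18 + 9.39 = 151.57 million.
Not in labor force = 15.31 + 16.23 + 103.72 = 135.26 million (those not working and not actively searching are outside the labor force).
Civilian working-age population = 151.57 + 135.26 = 286.83 million.
Unemployment rate = 9.39 / 151.57 = 6.20%.
Labor force participation rate = 151.57 / 286.83 = 52.84%.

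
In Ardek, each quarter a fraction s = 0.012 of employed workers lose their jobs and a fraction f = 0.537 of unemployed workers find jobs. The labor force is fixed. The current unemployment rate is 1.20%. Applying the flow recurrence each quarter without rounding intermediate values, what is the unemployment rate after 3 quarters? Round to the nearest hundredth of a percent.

With a fixed labor force, u_{t+1} = u_t + s·(1−u_t) − f·u_t = u_t·(1−s−f) + s.
Here 1−s−f = 0.451 and s = 0.012.
u_1 = 0.012000 × 0.451 + 0.012 = 0.017412.
u_2 = 0.017412 × 0.451 + 0.012 = 0.019853.
u_3 = 0.019853 × 0.451 + 0.012 = 0.020954.

Unemployment rate after three quarters ≈ 2.10%.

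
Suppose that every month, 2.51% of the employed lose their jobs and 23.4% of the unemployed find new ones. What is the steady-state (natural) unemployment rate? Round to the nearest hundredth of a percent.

At steady state the flows balance: s·E = f·U, so U/(E+U) = s/(s+f).
u* = 2.51 / (2.51 + 23.4) = 2.51 / 25.91 = 9.69%.

Steady-state unemployment rate ≈ 9.69%.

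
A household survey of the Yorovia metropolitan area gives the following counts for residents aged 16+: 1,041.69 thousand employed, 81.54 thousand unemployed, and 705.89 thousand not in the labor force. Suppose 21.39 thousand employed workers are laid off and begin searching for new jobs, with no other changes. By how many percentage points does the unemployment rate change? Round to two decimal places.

Initially, labor force = 1,041.69 + 81.54 = 1,123.23 thousand, so u = 81.54/1,123.23 = 7.26%.
After the change, employed falls and unemployed rises by 21.39; labor force unchanged → E = 1,020.30, U = 102.93, labor force = 1,123.23 thousand.
New unemployment rate = 102.93 / 1,123.23 = 9.16%.
Change = 9.16% − 7.26% = +1.90 percentage points.

The unemployment rate changes by +1.90 percentage points.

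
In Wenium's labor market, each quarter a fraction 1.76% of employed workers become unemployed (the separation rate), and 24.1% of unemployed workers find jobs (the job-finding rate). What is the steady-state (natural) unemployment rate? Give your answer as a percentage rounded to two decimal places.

At steady state the flows balance: s·E = f·U, so U/(E+U) = s/(s+f).
u* = 1.76 / (1.76 + 24.1) = 1.76 / 25.86 = 6.81%.

Steady-state unemployment rate ≈ 6.81%.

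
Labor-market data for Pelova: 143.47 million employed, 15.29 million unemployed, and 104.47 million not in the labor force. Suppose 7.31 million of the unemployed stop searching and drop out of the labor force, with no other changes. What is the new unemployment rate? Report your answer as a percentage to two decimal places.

New unemployment rate ≈ 5.27%.

Initially, labor force = 143.47 + 15.29 = 158.76 million, so u = 15.29/158.76 = 9.63%.
After the change, unemployed and labor force both fall by 7.31 → E = 143.47, U = 7.98, labor force = 151.45 million.
New unemployment rate = 7.98 / 151.45 = 5.27%.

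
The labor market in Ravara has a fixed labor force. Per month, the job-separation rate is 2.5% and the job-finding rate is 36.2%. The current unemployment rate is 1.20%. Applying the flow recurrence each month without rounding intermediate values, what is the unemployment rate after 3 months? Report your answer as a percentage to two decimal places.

With a fixed labor force, u_{t+1} = u_t + s·(1−u_t) − f·u_t = u_t·(1−s−f) + s.
Here 1−s−f = 0.613 and s = 0.025.
u_1 = 0.012000 × 0.613 + 0.025 = 0.032356.
u_2 = 0.032356 × 0.613 + 0.025 = 0.044834.
u_3 = 0.044834 × 0.613 + 0.025 = 0.052483.

Unemployment rate after three months ≈ 5.25%.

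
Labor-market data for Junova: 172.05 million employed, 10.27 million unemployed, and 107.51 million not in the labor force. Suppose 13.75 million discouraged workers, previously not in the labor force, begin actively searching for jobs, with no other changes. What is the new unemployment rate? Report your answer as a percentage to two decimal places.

New unemployment rate ≈ 12.25%.

Initially, labor force = 172.05 + 10.27 = 182.32 million, so u = 10.27/182.32 = 5.63%.
After the change, unemployed and labor force both rise by 13.75 → E = 172.05, U = 24.02, labor force = 196.07 million.
New unemployment rate = 24.02 / 196.07 = 12.25%.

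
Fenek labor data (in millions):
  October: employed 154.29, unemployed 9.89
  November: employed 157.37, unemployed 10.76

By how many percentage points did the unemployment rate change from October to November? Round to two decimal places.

The unemployment rate changed by +0.38 percentage points.

October: labor force = 154.29 + 9.89 = 164.18; u = 9.89/164.18 = 6.02%.
November: labor force = 157.37 + 10.76 = 168.13; u = 10.76/168.13 = 6.40%.
Change = 6.40% − 6.02% = +0.38 pp.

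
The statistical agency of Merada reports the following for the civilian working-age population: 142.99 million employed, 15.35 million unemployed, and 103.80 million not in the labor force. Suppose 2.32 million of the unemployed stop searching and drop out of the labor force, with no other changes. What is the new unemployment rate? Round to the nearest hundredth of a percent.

Initially, labor force = 142.99 + 15.35 = 158.34 million, so u = 15.35/158.34 = 9.69%.
After the change, unemployed and labor force both fall by 2.32 → E = 142.99, U = 13.03, labor force = 156.02 million.
New unemployment rate = 13.03 / 156.02 = 8.35%.

New unemployment rate ≈ 8.35%.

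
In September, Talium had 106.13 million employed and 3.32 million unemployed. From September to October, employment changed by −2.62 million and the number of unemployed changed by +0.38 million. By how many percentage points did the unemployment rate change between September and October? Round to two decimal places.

September: labor force = 106.13 + 3.32 = 109.45; u = 3.32/109.45 = 3.03%.
October: labor force = 103.51 + 3.70 = 107.21; u = 3.70/107.21 = 3.45%.
Change = 3.45% − 3.03% = +0.42 pp.

The unemployment rate changed by +0.42 percentage points.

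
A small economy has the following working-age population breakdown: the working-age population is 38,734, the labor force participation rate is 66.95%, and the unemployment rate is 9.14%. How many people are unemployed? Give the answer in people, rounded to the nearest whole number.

Labor force = 0.6695 × 38,734 = 25,932.
Unemployed = 0.0914 × 25,932 ≈ 2,370.

About 2,370 are unemployed.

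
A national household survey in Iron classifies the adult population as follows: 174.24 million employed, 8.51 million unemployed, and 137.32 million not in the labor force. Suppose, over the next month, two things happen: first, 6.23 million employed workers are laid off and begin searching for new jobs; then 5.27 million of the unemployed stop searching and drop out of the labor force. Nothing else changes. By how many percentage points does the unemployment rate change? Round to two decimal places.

The unemployment rate changes by +0.68 percentage points.

Initially, labor force = 174.24 + 8.51 = 182.75 million, so u = 8.51/182.75 = 4.66%.
After the first change, employed falls and unemployed rises by 6.23; labor force unchanged → E = 168.01, U = 14.74, labor force = 182.75 million.
After the second change, unemployed and labor force both fall by 5.27 → E = 168.01, U = 9.47, labor force = 177.48 million.
New unemployment rate = 9.47 / 177.48 = 5.34%.
Change = 5.34% − 4.66% = +0.68 percentage points.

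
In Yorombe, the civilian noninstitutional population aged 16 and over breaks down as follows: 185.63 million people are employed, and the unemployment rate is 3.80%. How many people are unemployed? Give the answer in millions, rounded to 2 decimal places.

Let U be the number unemployed. The labor force is E + U, and U/(E+U) = 0.0380.
So U = 0.0380 × 185.63 / (1 − 0.0380) = 7.0539 / 0.9620 ≈ 7.33 million.

About 7.33 million are unemployed.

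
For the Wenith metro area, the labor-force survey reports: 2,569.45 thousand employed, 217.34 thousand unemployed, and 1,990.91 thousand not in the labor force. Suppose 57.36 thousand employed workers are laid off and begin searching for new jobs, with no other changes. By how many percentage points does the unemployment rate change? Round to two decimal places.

Initially, labor force = 2,569.45 + 217.34 = 2,786.79 thousand, so u = 217.34/2,786.79 = 7.80%.
After the change, employed falls and unemployed rises by 57.36; labor force unchanged → E = 2,512.09, U = 274.70, labor force = 2,786.79 thousand.
New unemployment rate = 274.70 / 2,786.79 = 9.86%.
Change = 9.86% − 7.80% = +2.06 percentage points.

The unemployment rate changes by +2.06 percentage points.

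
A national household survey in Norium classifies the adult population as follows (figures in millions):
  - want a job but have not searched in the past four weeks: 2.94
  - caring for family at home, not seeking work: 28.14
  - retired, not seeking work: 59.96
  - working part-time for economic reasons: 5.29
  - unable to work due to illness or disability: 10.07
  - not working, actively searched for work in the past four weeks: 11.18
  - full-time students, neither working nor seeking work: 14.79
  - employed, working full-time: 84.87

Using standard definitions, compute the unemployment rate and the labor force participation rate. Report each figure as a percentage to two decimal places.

Unemployment rate ≈ 11.03%; labor force participation rate ≈ 46.65%.

Employed = 5.29 + 84.87 = 90.16 million (anyone who worked, including part-time for economic reasons, counts as employed).
Unemployed = 11.18 million.
Labor force = 90.16 + 11.18 = 101.34 million.
Not in labor force = 2.94 + 28.14 + 59.96 + 10.07 + 14.79 = 115.90 million (those not working and not actively searching are outside the labor force — including those who want a job but have given up searching).
Civilian working-age population = 101.34 + 115.90 = 217.24 million.
Unemployment rate = 11.18 / 101.34 = 11.03%.
Labor force participation rate = 101.34 / 217.24 = 46.65%.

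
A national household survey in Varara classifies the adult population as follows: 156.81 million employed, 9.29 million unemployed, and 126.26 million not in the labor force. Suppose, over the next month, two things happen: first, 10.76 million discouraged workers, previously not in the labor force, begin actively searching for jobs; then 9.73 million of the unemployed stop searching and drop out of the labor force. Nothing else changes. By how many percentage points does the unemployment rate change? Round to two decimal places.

The unemployment rate changes by +0.58 percentage points.

Initially, labor force = 156.81 + 9.29 = 166.10 million, so u = 9.29/166.10 = 5.59%.
After the first change, unemployed and labor force both rise by 10.76 → E = 156.81, U = 20.05, labor force = 176.86 million.
After the second change, unemployed and labor force both fall by 9.73 → E = 156.81, U = 10.32, labor force = 167.13 million.
New unemployment rate = 10.32 / 167.13 = 6.17%.
Change = 6.17% − 5.59% = +0.58 percentage points.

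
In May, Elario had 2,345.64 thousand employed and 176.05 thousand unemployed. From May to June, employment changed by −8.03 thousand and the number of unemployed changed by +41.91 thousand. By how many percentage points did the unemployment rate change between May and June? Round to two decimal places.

The unemployment rate changed by +1.55 percentage points.

May: labor force = 2,345.64 + 176.05 = 2,521.69; u = 176.05/2,521.69 = 6.98%.
June: labor force = 2,337.61 + 217.96 = 2,555.57; u = 217.96/2,555.57 = 8.53%.
Change = 8.53% − 6.98% = +1.55 pp.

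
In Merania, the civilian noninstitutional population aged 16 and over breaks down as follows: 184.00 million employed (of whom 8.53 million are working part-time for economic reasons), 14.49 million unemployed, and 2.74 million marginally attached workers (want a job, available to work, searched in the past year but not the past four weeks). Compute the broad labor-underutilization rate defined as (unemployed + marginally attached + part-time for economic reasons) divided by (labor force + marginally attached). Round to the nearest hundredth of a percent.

Labor force = 184.00 + 14.49 = 198.49 million.
Numerator = 14.49 + 2.74 + 8.53 = 25.76 million.
Denominator = 198.49 + 2.74 = 201.23 million.
Broad rate = 25.76 / 201.23 = 12.80%.

Broad underutilization rate ≈ 12.80%.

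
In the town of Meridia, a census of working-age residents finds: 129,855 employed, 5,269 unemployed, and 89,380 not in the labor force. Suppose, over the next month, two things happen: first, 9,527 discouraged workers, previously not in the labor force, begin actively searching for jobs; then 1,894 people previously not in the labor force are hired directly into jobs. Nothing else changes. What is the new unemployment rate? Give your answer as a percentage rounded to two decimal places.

Initially, labor force = 129,855 + 5,269 = 135,124, so u = 5,269/135,124 = 3.90%.
After the first change, unemployed and labor force both rise by 9,527 → E = 129,855, U = 14,796, labor force = 144,651.
After the second change, employed and labor force both rise by 1,894; unemployed unchanged → E = 131,749, U = 14,796, labor force = 146,545.
New unemployment rate = 14,796 / 146,545 = 10.10%.

New unemployment rate ≈ 10.10%.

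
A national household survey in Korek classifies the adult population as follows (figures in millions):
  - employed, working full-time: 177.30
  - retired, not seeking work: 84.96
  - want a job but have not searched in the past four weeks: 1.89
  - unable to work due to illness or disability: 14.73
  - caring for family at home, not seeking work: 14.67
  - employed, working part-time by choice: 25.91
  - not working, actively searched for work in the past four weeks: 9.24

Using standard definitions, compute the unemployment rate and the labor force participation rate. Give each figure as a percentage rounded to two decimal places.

Employed = 177.30 + 25.91 = 203.21 million.
Unemployed = 9.24 million.
Labor force = 203.21 + 9.24 = 212.45 million.
Not in labor force = 84.96 + 1.89 + 14.73 + 14.67 = 116.25 million (those not working and not actively searching are outside the labor force — including those who want a job but have given up searching).
Civilian working-age population = 212.45 + 116.25 = 328.70 million.
Unemployment rate = 9.24 / 212.45 = 4.35%.
Labor force participation rate = 212.45 / 328.70 = 64.63%.

Unemployment rate ≈ 4.35%; labor force participation rate ≈ 64.63%.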